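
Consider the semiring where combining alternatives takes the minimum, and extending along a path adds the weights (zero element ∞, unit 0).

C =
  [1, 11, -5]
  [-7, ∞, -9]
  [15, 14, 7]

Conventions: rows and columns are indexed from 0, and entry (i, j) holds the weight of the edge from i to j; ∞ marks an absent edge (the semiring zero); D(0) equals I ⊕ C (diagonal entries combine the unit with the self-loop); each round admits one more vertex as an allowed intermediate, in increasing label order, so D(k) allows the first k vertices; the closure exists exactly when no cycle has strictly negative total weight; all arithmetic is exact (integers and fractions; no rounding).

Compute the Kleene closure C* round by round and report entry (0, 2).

D(0):
  [0, 11, -5]
  [-7, 0, -9]
  [15, 14, 0]
D(1):
  [0, 11, -5]
  [-7, 0, -12]
  [15, 14, 0]
D(2):
  [0, 11, -5]
  [-7, 0, -12]
  [7, 14, 0]
D(3):
  [0, 9, -5]
  [-7, 0, -12]
  [7, 14, 0]
Answer: C*[0][2] = -5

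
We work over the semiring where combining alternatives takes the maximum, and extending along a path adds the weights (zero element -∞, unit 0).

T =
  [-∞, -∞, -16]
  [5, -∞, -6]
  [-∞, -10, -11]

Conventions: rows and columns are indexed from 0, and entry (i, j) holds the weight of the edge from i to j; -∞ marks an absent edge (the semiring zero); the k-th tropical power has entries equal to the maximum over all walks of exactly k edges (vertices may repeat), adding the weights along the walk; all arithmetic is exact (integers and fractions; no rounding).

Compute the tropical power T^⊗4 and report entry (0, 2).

T^⊗2:
  [-∞, -26, -27]
  [-∞, -16, -11]
  [-5, -21, -16]
T^⊗3:
  [-21, -37, -32]
  [-11, -21, -22]
  [-16, -26, -21]
T^⊗4:
  [-32, -42, -37]
  [-16, -32, -27]
  [-21, -31, -32]
Key observation: the optimum is the walk 0->2->1->0->2, with weight (-16) + (-10) + 5 + (-16) = -37.
Optimal value attained by: walk 0->2->1->0->2.
Answer: (T^⊗4)[0][2] = -37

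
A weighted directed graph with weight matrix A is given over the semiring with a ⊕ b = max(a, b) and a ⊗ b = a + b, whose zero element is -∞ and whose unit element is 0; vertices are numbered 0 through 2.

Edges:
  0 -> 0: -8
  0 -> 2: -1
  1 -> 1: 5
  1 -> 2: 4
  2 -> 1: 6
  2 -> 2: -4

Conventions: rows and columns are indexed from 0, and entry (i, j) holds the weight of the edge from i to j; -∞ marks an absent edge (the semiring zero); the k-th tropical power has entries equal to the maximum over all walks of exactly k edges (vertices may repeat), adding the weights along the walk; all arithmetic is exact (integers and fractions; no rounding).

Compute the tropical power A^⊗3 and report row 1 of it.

A^⊗2:
  [-16, 5, -5]
  [-∞, 10, 9]
  [-∞, 11, 10]
A^⊗3:
  [-24, 10, 9]
  [-∞, 15, 14]
  [-∞, 16, 15]
Answer: row 1 of A^⊗3 = [-∞, 15, 14]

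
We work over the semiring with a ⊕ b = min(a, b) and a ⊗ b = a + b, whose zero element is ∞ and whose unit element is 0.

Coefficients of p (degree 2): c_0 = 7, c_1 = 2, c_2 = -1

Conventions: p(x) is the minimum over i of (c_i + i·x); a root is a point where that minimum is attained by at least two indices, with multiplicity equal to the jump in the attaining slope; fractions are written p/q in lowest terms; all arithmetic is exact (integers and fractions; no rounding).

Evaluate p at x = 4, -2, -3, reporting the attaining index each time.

p(4) = min(7+0·4=7, 2+1·4=6, -1+2·4=7) = 6 (attained by i=1)
p(-2) = min(7+0·(-2)=7, 2+1·(-2)=0, -1+2·(-2)=-5) = -5 (attained by i=2)
p(-3) = min(7+0·(-3)=7, 2+1·(-3)=-1, -1+2·(-3)=-7) = -7 (attained by i=2)
Answer: p(4) = 6; p(-2) = -5; p(-3) = -7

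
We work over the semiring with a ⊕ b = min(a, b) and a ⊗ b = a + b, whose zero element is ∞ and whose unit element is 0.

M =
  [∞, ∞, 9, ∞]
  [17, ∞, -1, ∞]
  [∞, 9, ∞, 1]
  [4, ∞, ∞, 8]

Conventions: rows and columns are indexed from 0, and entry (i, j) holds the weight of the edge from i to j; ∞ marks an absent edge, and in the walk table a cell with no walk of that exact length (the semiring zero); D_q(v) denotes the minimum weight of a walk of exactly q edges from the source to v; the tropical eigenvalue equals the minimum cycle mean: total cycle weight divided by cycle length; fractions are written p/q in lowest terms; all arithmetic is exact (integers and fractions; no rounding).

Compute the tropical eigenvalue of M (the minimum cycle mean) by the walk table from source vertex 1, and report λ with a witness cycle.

q=0: [∞, 0, ∞, ∞]
q=1: [17, ∞, -1, ∞]
q=2: [∞, 8, 26, 0]
q=3: [4, 35, 7, 8]
q=4: [12, 16, 13, 8]
Optimal cycle mean attained by: cycle 1->2->1, total (-1) + 9, length 2.
Answer: λ = 4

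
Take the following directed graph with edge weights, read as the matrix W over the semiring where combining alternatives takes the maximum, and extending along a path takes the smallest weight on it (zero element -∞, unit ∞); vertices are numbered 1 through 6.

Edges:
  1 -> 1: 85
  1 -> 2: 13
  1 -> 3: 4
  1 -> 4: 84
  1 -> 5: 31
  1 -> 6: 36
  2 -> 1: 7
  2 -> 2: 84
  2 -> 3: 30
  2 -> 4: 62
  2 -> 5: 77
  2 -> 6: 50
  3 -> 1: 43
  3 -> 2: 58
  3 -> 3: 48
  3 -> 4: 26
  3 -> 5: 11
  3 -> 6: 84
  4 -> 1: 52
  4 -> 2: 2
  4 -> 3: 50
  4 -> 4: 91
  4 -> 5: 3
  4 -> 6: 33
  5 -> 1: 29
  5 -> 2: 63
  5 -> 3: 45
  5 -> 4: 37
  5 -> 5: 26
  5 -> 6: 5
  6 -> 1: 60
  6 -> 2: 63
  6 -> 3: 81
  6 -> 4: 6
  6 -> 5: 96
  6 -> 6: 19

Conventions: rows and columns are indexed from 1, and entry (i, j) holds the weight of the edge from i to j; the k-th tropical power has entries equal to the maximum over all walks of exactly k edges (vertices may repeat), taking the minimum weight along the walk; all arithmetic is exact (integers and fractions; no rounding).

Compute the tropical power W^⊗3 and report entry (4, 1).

W^⊗2:
  [85, 36, 50, 84, 36, 36]
  [52, 84, 50, 62, 77, 50]
  [60, 63, 81, 58, 84, 50]
  [52, 50, 50, 91, 33, 50]
  [43, 63, 45, 62, 63, 50]
  [60, 63, 48, 62, 63, 81]
W^⊗3:
  [85, 50, 50, 84, 36, 50]
  [52, 84, 50, 62, 77, 50]
  [60, 63, 50, 62, 63, 81]
  [52, 50, 50, 91, 50, 50]
  [52, 63, 50, 62, 63, 50]
  [60, 63, 81, 62, 81, 50]
Key observation: the optimum is the walk 4->1->1->1, with weight 52 min 85 min 85 = 52.
Optimal value attained by: walk 4->1->1->1.
Answer: (W^⊗3)[4][1] = 52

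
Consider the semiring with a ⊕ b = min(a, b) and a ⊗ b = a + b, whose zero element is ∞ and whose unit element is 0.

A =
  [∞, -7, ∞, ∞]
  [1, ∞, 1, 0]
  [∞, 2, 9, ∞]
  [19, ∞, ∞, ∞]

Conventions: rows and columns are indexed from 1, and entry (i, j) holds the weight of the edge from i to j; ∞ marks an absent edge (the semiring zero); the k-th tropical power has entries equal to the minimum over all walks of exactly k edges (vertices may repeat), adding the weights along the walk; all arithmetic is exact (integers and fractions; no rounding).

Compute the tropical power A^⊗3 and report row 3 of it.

A^⊗2:
  [-6, ∞, -6, -7]
  [19, -6, 10, ∞]
  [3, 11, 3, 2]
  [∞, 12, ∞, ∞]
A^⊗3:
  [12, -13, 3, ∞]
  [-5, 12, -5, -6]
  [12, -4, 12, 11]
  [13, ∞, 13, 12]
Answer: row 3 of A^⊗3 = [12, -4, 12, 11]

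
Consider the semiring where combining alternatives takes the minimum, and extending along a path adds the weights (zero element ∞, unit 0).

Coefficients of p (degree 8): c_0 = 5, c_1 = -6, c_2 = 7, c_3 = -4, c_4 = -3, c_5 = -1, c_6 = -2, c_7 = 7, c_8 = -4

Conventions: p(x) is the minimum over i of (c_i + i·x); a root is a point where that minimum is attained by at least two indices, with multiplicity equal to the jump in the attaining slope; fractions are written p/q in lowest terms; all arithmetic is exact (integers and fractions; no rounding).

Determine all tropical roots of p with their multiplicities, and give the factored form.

hull edge (i=0, c=5) to (i=1, c=-6): slope -11, span 1
hull edge (i=1, c=-6) to (i=8, c=-4): slope 2/7, span 7
Factored form: p(x) = -4 ⊗ (x ⊕ (-2/7)) ⊗ (x ⊕ (-2/7)) ⊗ (x ⊕ (-2/7)) ⊗ (x ⊕ (-2/7)) ⊗ (x ⊕ (-2/7)) ⊗ (x ⊕ (-2/7)) ⊗ (x ⊕ (-2/7)) ⊗ (x ⊕ 11)
Answer: roots = -2/7 (mult 7), 11 (mult 1)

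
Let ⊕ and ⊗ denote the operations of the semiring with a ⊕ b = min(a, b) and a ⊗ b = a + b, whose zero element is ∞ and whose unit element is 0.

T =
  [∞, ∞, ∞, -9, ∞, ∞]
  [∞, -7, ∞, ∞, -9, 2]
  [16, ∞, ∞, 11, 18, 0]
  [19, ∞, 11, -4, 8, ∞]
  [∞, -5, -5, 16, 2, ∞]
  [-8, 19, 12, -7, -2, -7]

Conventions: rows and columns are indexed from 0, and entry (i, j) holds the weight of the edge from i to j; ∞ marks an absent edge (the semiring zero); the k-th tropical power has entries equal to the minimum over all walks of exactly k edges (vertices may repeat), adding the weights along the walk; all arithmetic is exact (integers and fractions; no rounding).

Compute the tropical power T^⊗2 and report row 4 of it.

T^⊗2:
  [10, ∞, 2, -13, -1, ∞]
  [-6, -14, -14, -5, -16, -5]
  [-8, 13, 12, -7, -2, -7]
  [15, 3, 3, -8, 4, 11]
  [11, -12, -3, 6, -14, -5]
  [-15, -7, -7, -17, -9, -14]
Answer: row 4 of T^⊗2 = [11, -12, -3, 6, -14, -5]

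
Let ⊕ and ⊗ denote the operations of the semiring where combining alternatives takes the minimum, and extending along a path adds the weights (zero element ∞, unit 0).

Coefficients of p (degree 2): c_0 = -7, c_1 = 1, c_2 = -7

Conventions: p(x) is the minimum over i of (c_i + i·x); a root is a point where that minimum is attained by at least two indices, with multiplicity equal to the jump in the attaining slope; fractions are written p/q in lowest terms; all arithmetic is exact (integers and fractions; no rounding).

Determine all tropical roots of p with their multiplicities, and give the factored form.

hull edge (i=0, c=-7) to (i=2, c=-7): slope 0, span 2
Factored form: p(x) = -7 ⊗ (x ⊕ 0) ⊗ (x ⊕ 0)
Answer: roots = 0 (mult 2)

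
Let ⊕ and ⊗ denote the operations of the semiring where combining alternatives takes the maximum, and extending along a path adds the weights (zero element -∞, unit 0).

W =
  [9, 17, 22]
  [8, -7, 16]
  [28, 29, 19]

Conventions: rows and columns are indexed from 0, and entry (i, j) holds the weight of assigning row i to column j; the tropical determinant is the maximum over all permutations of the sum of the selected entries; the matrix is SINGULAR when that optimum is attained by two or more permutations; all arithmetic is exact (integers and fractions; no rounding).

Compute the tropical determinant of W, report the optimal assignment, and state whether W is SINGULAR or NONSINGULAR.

σ = (0, 1, 2): 9 + (-7) + 19 = 21
σ = (0, 2, 1): 9 + 16 + 29 = 54
σ = (1, 0, 2): 17 + 8 + 19 = 44
σ = (1, 2, 0): 17 + 16 + 28 = 61
σ = (2, 0, 1): 22 + 8 + 29 = 59
σ = (2, 1, 0): 22 + (-7) + 28 = 43
Optimal value attained by: σ = (1, 2, 0).
Answer: det⊕(W) = 61; verdict: NONSINGULAR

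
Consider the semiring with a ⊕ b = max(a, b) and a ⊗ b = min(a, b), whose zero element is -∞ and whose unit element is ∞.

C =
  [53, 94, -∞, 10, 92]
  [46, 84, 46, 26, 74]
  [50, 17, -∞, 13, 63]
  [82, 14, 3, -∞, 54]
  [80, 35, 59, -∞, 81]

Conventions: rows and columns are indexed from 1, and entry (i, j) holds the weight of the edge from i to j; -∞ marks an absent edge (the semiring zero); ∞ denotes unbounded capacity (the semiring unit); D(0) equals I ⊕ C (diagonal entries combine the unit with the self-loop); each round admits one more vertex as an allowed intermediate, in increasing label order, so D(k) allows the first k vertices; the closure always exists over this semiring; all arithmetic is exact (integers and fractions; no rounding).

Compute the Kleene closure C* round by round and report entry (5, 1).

D(0):
  [∞, 94, -∞, 10, 92]
  [46, ∞, 46, 26, 74]
  [50, 17, ∞, 13, 63]
  [82, 14, 3, ∞, 54]
  [80, 35, 59, -∞, ∞]
D(1):
  [∞, 94, -∞, 10, 92]
  [46, ∞, 46, 26, 74]
  [50, 50, ∞, 13, 63]
  [82, 82, 3, ∞, 82]
  [80, 80, 59, 10, ∞]
D(2):
  [∞, 94, 46, 26, 92]
  [46, ∞, 46, 26, 74]
  [50, 50, ∞, 26, 63]
  [82, 82, 46, ∞, 82]
  [80, 80, 59, 26, ∞]
D(3):
  [∞, 94, 46, 26, 92]
  [46, ∞, 46, 26, 74]
  [50, 50, ∞, 26, 63]
  [82, 82, 46, ∞, 82]
  [80, 80, 59, 26, ∞]
D(4):
  [∞, 94, 46, 26, 92]
  [46, ∞, 46, 26, 74]
  [50, 50, ∞, 26, 63]
  [82, 82, 46, ∞, 82]
  [80, 80, 59, 26, ∞]
D(5):
  [∞, 94, 59, 26, 92]
  [74, ∞, 59, 26, 74]
  [63, 63, ∞, 26, 63]
  [82, 82, 59, ∞, 82]
  [80, 80, 59, 26, ∞]
Answer: C*[5][1] = 80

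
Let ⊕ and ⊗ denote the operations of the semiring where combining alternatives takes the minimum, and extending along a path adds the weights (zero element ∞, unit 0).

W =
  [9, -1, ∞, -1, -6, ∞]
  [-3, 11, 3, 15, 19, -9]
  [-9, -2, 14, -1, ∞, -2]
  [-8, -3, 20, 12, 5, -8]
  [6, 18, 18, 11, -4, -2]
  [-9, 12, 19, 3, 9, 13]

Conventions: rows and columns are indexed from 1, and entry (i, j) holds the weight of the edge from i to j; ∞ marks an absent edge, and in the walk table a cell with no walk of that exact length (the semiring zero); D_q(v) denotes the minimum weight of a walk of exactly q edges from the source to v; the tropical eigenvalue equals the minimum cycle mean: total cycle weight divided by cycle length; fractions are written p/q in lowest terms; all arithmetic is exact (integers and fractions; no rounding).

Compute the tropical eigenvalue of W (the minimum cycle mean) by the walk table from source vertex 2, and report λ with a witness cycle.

q=0: [∞, 0, ∞, ∞, ∞, ∞]
q=1: [-3, 11, 3, 15, 19, -9]
q=2: [-18, -4, 10, -6, -9, 1]
q=3: [-14, -19, -1, -19, -24, -14]
q=4: [-27, -22, -16, -15, -28, -28]
q=5: [-37, -28, -19, -28, -33, -31]
q=6: [-40, -38, -25, -38, -43, -37]
Optimal cycle mean attained by: cycle 1->2->6->1, total (-1) + (-9) + (-9), length 3.
Answer: λ = -19/3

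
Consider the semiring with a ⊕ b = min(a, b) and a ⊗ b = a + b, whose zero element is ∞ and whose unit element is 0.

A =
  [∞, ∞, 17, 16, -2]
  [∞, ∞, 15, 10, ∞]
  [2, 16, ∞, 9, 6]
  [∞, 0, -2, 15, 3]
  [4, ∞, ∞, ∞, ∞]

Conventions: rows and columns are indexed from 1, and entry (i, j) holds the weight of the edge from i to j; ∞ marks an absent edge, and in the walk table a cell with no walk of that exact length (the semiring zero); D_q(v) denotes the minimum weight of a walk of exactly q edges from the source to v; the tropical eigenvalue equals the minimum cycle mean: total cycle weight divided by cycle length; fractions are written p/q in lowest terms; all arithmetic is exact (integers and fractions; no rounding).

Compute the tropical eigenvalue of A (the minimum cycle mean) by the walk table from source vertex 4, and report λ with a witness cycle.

q=0: [∞, ∞, ∞, 0, ∞]
q=1: [∞, 0, -2, 15, 3]
q=2: [0, 14, 13, 7, 4]
q=3: [8, 7, 5, 16, -2]
q=4: [2, 16, 14, 14, 6]
q=5: [10, 14, 12, 18, 0]
Optimal cycle mean attained by: cycle 1->5->1, total (-2) + 4, length 2.
Answer: λ = 1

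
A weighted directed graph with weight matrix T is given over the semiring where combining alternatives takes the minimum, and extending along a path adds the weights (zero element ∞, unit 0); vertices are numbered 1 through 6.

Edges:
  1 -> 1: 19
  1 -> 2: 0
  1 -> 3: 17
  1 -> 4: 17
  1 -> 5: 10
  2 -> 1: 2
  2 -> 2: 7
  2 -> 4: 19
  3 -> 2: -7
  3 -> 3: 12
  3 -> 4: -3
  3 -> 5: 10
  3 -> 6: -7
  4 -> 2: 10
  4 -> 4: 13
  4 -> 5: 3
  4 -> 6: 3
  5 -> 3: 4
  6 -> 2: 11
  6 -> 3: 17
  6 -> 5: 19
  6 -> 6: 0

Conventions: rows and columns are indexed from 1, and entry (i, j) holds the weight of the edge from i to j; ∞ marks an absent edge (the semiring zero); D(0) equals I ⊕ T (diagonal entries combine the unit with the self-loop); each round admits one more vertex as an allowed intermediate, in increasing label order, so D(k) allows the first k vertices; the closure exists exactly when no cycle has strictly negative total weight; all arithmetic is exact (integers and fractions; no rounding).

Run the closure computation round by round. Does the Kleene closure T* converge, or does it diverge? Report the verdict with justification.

D(0):
  [0, 0, 17, 17, 10, ∞]
  [2, 0, ∞, 19, ∞, ∞]
  [∞, -7, 0, -3, 10, -7]
  [∞, 10, ∞, 0, 3, 3]
  [∞, ∞, 4, ∞, 0, ∞]
  [∞, 11, 17, ∞, 19, 0]
D(1):
  [0, 0, 17, 17, 10, ∞]
  [2, 0, 19, 19, 12, ∞]
  [∞, -7, 0, -3, 10, -7]
  [∞, 10, ∞, 0, 3, 3]
  [∞, ∞, 4, ∞, 0, ∞]
  [∞, 11, 17, ∞, 19, 0]
D(2):
  [0, 0, 17, 17, 10, ∞]
  [2, 0, 19, 19, 12, ∞]
  [-5, -7, 0, -3, 5, -7]
  [12, 10, 29, 0, 3, 3]
  [∞, ∞, 4, ∞, 0, ∞]
  [13, 11, 17, 30, 19, 0]
D(3):
  [0, 0, 17, 14, 10, 10]
  [2, 0, 19, 16, 12, 12]
  [-5, -7, 0, -3, 5, -7]
  [12, 10, 29, 0, 3, 3]
  [-1, -3, 4, 1, 0, -3]
  [12, 10, 17, 14, 19, 0]
D(4):
  [0, 0, 17, 14, 10, 10]
  [2, 0, 19, 16, 12, 12]
  [-5, -7, 0, -3, 0, -7]
  [12, 10, 29, 0, 3, 3]
  [-1, -3, 4, 1, 0, -3]
  [12, 10, 17, 14, 17, 0]
D(5):
  [0, 0, 14, 11, 10, 7]
  [2, 0, 16, 13, 12, 9]
  [-5, -7, 0, -3, 0, -7]
  [2, 0, 7, 0, 3, 0]
  [-1, -3, 4, 1, 0, -3]
  [12, 10, 17, 14, 17, 0]
D(6):
  [0, 0, 14, 11, 10, 7]
  [2, 0, 16, 13, 12, 9]
  [-5, -7, 0, -3, 0, -7]
  [2, 0, 7, 0, 3, 0]
  [-1, -3, 4, 1, 0, -3]
  [12, 10, 17, 14, 17, 0]
Key observation: every diagonal entry stays at the unit through all rounds, so no improving cycle exists.
Answer: CONVERGES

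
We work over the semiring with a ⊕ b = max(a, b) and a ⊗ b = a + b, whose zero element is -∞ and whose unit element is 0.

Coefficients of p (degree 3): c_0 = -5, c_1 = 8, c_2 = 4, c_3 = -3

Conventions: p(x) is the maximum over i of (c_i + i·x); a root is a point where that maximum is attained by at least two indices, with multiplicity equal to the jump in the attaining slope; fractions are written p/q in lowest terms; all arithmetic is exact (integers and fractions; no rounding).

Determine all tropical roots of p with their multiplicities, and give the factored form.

hull edge (i=0, c=-5) to (i=1, c=8): slope 13, span 1
hull edge (i=1, c=8) to (i=2, c=4): slope -4, span 1
hull edge (i=2, c=4) to (i=3, c=-3): slope -7, span 1
Factored form: p(x) = -3 ⊗ (x ⊕ (-13)) ⊗ (x ⊕ 4) ⊗ (x ⊕ 7)
Answer: roots = -13 (mult 1), 4 (mult 1), 7 (mult 1)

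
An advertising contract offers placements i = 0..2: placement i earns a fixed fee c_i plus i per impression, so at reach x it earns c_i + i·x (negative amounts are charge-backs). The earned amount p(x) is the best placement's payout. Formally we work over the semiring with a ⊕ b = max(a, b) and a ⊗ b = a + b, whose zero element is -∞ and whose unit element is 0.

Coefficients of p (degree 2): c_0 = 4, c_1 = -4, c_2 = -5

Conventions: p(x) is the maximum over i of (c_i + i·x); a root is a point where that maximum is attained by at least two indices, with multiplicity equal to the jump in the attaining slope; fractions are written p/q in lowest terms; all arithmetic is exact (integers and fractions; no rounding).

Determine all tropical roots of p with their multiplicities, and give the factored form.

hull edge (i=0, c=4) to (i=2, c=-5): slope -9/2, span 2
Factored form: p(x) = -5 ⊗ (x ⊕ 9/2) ⊗ (x ⊕ 9/2)
Answer: roots = 9/2 (mult 2)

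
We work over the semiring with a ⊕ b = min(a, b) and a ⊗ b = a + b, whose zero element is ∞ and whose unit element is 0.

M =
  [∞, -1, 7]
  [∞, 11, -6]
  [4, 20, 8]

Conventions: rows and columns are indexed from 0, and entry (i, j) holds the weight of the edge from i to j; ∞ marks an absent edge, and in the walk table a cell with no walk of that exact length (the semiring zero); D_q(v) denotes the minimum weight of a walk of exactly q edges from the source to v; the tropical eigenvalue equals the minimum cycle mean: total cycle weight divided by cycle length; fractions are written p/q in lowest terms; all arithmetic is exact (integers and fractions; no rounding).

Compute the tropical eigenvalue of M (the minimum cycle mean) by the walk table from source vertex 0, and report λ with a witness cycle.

q=0: [0, ∞, ∞]
q=1: [∞, -1, 7]
q=2: [11, 10, -7]
q=3: [-3, 10, 1]
Optimal cycle mean attained by: cycle 0->1->2->0, total (-1) + (-6) + 4, length 3.
Answer: λ = -1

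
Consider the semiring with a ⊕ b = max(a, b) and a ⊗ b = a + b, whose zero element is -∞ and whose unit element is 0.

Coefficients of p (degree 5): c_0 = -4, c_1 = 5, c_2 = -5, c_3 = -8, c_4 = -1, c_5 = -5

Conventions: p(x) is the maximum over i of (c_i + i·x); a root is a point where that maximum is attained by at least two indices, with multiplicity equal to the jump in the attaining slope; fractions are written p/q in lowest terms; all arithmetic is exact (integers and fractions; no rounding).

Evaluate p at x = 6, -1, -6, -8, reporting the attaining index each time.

p(6) = max(-4+0·6=-4, 5+1·6=11, -5+2·6=7, -8+3·6=10, -1+4·6=23, -5+5·6=25) = 25 (attained by i=5)
p(-1) = max(-4+0·(-1)=-4, 5+1·(-1)=4, -5+2·(-1)=-7, -8+3·(-1)=-11, -1+4·(-1)=-5, -5+5·(-1)=-10) = 4 (attained by i=1)
p(-6) = max(-4+0·(-6)=-4, 5+1·(-6)=-1, -5+2·(-6)=-17, -8+3·(-6)=-26, -1+4·(-6)=-25, -5+5·(-6)=-35) = -1 (attained by i=1)
p(-8) = max(-4+0·(-8)=-4, 5+1·(-8)=-3, -5+2·(-8)=-21, -8+3·(-8)=-32, -1+4·(-8)=-33, -5+5·(-8)=-45) = -3 (attained by i=1)
Answer: p(6) = 25; p(-1) = 4; p(-6) = -1; p(-8) = -3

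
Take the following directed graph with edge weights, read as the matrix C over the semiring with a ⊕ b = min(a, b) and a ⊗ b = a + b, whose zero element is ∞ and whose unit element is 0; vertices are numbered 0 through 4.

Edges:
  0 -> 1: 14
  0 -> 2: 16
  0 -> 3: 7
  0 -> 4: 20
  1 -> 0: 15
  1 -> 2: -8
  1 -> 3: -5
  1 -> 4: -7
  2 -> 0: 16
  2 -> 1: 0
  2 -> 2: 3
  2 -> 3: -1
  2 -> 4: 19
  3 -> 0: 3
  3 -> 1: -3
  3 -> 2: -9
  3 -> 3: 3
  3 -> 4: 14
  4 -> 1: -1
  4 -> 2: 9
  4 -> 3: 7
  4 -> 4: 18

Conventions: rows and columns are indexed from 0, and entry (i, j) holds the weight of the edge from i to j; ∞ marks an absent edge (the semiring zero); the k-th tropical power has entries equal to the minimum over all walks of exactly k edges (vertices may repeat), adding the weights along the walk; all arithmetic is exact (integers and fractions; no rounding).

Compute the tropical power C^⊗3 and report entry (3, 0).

C^⊗2:
  [10, 4, -2, 9, 7]
  [-2, -8, -14, -9, 9]
  [2, -4, -10, -5, -7]
  [6, -9, -11, -10, -10]
  [10, 4, -9, -6, -8]
C^⊗3:
  [12, -2, -4, -3, -3]
  [-6, -14, -18, -15, -15]
  [-2, -10, -14, -11, -11]
  [-7, -13, -19, -14, -16]
  [-3, -9, -15, -10, -3]
Key observation: the optimum is the walk 3->2->3->0, with weight (-9) + (-1) + 3 = -7.
Optimal value attained by: walk 3->2->3->0.
Answer: (C^⊗3)[3][0] = -7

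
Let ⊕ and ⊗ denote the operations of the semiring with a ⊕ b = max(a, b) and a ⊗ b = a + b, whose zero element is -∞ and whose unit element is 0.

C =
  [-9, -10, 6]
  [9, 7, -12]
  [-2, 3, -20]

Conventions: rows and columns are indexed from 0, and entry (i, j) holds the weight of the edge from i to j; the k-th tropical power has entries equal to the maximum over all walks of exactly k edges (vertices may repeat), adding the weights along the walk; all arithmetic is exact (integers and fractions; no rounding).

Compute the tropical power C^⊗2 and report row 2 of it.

C^⊗2:
  [4, 9, -3]
  [16, 14, 15]
  [12, 10, 4]
Answer: row 2 of C^⊗2 = [12, 10, 4]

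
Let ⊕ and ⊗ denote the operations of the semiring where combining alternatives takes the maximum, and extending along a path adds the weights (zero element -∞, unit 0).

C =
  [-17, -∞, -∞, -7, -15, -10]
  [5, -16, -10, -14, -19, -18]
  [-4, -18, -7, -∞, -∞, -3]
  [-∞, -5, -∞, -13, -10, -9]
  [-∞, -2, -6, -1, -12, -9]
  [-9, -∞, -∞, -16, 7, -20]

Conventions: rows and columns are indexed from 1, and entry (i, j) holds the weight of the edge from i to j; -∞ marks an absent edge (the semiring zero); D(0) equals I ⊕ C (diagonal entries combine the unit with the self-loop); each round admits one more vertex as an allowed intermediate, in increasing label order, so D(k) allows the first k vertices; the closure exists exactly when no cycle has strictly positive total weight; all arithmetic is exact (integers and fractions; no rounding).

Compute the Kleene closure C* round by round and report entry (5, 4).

D(0):
  [0, -∞, -∞, -7, -15, -10]
  [5, 0, -10, -14, -19, -18]
  [-4, -18, 0, -∞, -∞, -3]
  [-∞, -5, -∞, 0, -10, -9]
  [-∞, -2, -6, -1, 0, -9]
  [-9, -∞, -∞, -16, 7, 0]
D(1):
  [0, -∞, -∞, -7, -15, -10]
  [5, 0, -10, -2, -10, -5]
  [-4, -18, 0, -11, -19, -3]
  [-∞, -5, -∞, 0, -10, -9]
  [-∞, -2, -6, -1, 0, -9]
  [-9, -∞, -∞, -16, 7, 0]
D(2):
  [0, -∞, -∞, -7, -15, -10]
  [5, 0, -10, -2, -10, -5]
  [-4, -18, 0, -11, -19, -3]
  [0, -5, -15, 0, -10, -9]
  [3, -2, -6, -1, 0, -7]
  [-9, -∞, -∞, -16, 7, 0]
D(3):
  [0, -∞, -∞, -7, -15, -10]
  [5, 0, -10, -2, -10, -5]
  [-4, -18, 0, -11, -19, -3]
  [0, -5, -15, 0, -10, -9]
  [3, -2, -6, -1, 0, -7]
  [-9, -∞, -∞, -16, 7, 0]
D(4):
  [0, -12, -22, -7, -15, -10]
  [5, 0, -10, -2, -10, -5]
  [-4, -16, 0, -11, -19, -3]
  [0, -5, -15, 0, -10, -9]
  [3, -2, -6, -1, 0, -7]
  [-9, -21, -31, -16, 7, 0]
D(5):
  [0, -12, -21, -7, -15, -10]
  [5, 0, -10, -2, -10, -5]
  [-4, -16, 0, -11, -19, -3]
  [0, -5, -15, 0, -10, -9]
  [3, -2, -6, -1, 0, -7]
  [10, 5, 1, 6, 7, 0]
D(6):
  [0, -5, -9, -4, -3, -10]
  [5, 0, -4, 1, 2, -5]
  [7, 2, 0, 3, 4, -3]
  [1, -4, -8, 0, -2, -9]
  [3, -2, -6, -1, 0, -7]
  [10, 5, 1, 6, 7, 0]
Answer: C*[5][4] = -1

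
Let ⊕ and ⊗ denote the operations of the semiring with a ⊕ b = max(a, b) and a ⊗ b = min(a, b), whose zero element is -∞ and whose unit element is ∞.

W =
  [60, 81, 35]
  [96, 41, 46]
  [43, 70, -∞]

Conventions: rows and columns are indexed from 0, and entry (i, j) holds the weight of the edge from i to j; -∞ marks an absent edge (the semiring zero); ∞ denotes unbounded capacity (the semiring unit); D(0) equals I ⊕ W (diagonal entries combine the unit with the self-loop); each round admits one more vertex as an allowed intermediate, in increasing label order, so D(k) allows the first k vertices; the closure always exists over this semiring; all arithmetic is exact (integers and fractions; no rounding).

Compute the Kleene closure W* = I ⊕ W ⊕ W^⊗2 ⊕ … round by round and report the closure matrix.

D(0):
  [∞, 81, 35]
  [96, ∞, 46]
  [43, 70, ∞]
D(1):
  [∞, 81, 35]
  [96, ∞, 46]
  [43, 70, ∞]
D(2):
  [∞, 81, 46]
  [96, ∞, 46]
  [70, 70, ∞]
D(3):
  [∞, 81, 46]
  [96, ∞, 46]
  [70, 70, ∞]
Answer: W* = [[∞, 81, 46], [96, ∞, 46], [70, 70, ∞]]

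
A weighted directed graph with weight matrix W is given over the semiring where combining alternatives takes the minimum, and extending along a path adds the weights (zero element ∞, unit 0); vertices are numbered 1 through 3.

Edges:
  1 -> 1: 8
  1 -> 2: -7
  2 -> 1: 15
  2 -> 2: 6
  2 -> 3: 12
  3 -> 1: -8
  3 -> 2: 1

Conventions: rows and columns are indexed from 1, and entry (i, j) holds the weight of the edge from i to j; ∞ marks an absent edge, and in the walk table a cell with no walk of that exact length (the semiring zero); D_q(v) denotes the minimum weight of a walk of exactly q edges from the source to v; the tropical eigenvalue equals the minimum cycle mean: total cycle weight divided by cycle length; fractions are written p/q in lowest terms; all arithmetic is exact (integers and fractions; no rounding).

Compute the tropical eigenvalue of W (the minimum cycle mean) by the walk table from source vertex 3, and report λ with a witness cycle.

q=0: [∞, ∞, 0]
q=1: [-8, 1, ∞]
q=2: [0, -15, 13]
q=3: [0, -9, -3]
Optimal cycle mean attained by: cycle 1->2->3->1, total (-7) + 12 + (-8), length 3.
Answer: λ = -1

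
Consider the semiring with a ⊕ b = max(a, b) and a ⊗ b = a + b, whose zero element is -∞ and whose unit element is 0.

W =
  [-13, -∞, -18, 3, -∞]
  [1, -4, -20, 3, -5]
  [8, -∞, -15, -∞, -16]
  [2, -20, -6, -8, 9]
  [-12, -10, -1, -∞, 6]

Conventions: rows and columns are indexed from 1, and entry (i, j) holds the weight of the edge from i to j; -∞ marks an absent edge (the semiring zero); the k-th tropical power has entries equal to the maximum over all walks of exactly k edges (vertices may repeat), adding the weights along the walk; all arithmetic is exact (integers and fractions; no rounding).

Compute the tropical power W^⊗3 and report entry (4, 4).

W^⊗2:
  [5, -17, -3, -5, 12]
  [5, -8, -3, 4, 12]
  [-5, -26, -10, 11, -10]
  [2, -1, 8, 5, 15]
  [7, -4, 5, -7, 12]
W^⊗3:
  [5, 2, 11, 8, 18]
  [6, 2, 11, 8, 18]
  [13, -9, 5, 3, 20]
  [16, 5, 14, 5, 21]
  [13, 2, 11, 10, 18]
Key observation: the optimum is the walk 4->3->1->4, with weight (-6) + 8 + 3 = 5.
Optimal value attained by: walk 4->3->1->4.
Answer: (W^⊗3)[4][4] = 5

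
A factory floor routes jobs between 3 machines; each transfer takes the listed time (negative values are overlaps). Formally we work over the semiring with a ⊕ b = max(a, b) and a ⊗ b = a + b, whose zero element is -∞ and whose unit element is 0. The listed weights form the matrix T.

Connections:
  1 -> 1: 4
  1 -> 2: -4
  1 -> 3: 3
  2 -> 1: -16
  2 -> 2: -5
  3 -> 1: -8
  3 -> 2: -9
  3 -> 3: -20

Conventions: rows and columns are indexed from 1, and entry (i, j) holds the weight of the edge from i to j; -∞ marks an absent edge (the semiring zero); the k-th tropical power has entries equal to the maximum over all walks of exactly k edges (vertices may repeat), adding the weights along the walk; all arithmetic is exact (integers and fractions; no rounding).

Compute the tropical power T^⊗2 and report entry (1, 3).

T^⊗2:
  [8, 0, 7]
  [-12, -10, -13]
  [-4, -12, -5]
Key observation: the optimum is the walk 1->1->3, with weight 4 + 3 = 7.
Optimal value attained by: walk 1->1->3.
Answer: (T^⊗2)[1][3] = 7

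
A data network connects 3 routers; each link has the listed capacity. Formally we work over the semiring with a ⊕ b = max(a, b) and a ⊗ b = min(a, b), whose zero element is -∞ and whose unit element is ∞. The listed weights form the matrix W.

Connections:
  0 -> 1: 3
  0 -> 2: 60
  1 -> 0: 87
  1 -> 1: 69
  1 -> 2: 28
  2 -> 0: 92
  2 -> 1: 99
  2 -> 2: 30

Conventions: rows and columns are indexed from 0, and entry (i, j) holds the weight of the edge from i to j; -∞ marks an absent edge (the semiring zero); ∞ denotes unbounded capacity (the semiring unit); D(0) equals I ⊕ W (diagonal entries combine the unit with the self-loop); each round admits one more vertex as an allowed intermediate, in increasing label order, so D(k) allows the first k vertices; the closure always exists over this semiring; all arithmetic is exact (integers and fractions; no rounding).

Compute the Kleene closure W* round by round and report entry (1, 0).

D(0):
  [∞, 3, 60]
  [87, ∞, 28]
  [92, 99, ∞]
D(1):
  [∞, 3, 60]
  [87, ∞, 60]
  [92, 99, ∞]
D(2):
  [∞, 3, 60]
  [87, ∞, 60]
  [92, 99, ∞]
D(3):
  [∞, 60, 60]
  [87, ∞, 60]
  [92, 99, ∞]
Answer: W*[1][0] = 87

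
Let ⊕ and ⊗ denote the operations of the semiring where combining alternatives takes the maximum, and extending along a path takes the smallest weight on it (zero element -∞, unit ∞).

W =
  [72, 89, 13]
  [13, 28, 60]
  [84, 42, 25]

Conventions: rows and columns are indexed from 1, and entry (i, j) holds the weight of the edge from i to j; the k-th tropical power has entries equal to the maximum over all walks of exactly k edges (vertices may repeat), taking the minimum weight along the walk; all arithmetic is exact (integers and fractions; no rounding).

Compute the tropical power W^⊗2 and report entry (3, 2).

W^⊗2:
  [72, 72, 60]
  [60, 42, 28]
  [72, 84, 42]
Key observation: the optimum is the walk 3->1->2, with weight 84 min 89 = 84.
Optimal value attained by: walk 3->1->2.
Answer: (W^⊗2)[3][2] = 84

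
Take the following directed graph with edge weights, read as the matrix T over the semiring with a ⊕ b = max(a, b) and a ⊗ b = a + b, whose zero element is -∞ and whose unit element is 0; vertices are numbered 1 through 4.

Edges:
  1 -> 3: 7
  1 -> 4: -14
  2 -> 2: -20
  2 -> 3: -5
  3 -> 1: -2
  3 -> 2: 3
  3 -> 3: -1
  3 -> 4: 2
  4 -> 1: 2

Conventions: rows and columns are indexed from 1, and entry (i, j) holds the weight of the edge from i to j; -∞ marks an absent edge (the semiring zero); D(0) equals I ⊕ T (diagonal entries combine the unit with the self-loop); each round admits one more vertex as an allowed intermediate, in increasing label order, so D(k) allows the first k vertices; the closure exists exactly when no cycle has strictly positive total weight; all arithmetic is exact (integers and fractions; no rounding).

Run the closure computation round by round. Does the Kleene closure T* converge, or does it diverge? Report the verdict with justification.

D(0):
  [0, -∞, 7, -14]
  [-∞, 0, -5, -∞]
  [-2, 3, 0, 2]
  [2, -∞, -∞, 0]
Detection: at round 1, diagonal entry (3, 3) turns strictly positive.
Key observation: the cycle 3->1->3 has total weight (-2) + 7, which is strictly positive.
Answer: DIVERGES — positive cycle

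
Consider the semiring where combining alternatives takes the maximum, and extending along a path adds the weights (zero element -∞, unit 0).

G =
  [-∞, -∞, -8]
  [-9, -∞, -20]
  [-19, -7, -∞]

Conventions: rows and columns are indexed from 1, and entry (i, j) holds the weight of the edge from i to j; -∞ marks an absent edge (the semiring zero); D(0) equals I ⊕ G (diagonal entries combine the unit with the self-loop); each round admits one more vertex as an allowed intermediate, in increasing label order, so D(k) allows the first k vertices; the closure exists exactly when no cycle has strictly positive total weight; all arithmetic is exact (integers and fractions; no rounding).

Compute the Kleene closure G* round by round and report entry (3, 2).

D(0):
  [0, -∞, -8]
  [-9, 0, -20]
  [-19, -7, 0]
D(1):
  [0, -∞, -8]
  [-9, 0, -17]
  [-19, -7, 0]
D(2):
  [0, -∞, -8]
  [-9, 0, -17]
  [-16, -7, 0]
D(3):
  [0, -15, -8]
  [-9, 0, -17]
  [-16, -7, 0]
Answer: G*[3][2] = -7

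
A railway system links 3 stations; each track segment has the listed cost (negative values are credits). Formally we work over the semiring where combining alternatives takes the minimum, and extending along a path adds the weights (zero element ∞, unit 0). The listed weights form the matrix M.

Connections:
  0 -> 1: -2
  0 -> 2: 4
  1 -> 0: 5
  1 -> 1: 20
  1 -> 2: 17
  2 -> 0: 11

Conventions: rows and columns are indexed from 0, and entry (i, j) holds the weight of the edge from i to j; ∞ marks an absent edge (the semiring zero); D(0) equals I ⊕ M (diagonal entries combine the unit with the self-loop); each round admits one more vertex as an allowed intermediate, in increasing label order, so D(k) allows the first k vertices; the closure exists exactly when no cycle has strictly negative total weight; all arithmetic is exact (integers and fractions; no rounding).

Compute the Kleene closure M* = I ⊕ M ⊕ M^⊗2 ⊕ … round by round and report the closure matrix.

D(0):
  [0, -2, 4]
  [5, 0, 17]
  [11, ∞, 0]
D(1):
  [0, -2, 4]
  [5, 0, 9]
  [11, 9, 0]
D(2):
  [0, -2, 4]
  [5, 0, 9]
  [11, 9, 0]
D(3):
  [0, -2, 4]
  [5, 0, 9]
  [11, 9, 0]
Answer: M* = [[0, -2, 4], [5, 0, 9], [11, 9, 0]]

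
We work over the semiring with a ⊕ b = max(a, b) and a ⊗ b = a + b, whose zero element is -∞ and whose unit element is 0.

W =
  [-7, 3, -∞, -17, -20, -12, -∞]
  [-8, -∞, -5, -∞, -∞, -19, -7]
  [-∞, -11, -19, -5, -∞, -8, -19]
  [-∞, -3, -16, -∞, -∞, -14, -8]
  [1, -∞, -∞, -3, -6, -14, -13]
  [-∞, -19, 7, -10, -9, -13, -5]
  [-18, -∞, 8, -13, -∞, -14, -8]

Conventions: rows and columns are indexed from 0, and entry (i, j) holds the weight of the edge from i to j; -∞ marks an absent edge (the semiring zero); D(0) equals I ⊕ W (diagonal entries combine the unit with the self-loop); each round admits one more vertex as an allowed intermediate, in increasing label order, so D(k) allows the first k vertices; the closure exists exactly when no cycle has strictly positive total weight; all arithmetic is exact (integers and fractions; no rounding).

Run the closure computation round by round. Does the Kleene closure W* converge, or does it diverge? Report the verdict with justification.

D(0):
  [0, 3, -∞, -17, -20, -12, -∞]
  [-8, 0, -5, -∞, -∞, -19, -7]
  [-∞, -11, 0, -5, -∞, -8, -19]
  [-∞, -3, -16, 0, -∞, -14, -8]
  [1, -∞, -∞, -3, 0, -14, -13]
  [-∞, -19, 7, -10, -9, 0, -5]
  [-18, -∞, 8, -13, -∞, -14, 0]
D(1):
  [0, 3, -∞, -17, -20, -12, -∞]
  [-8, 0, -5, -25, -28, -19, -7]
  [-∞, -11, 0, -5, -∞, -8, -19]
  [-∞, -3, -16, 0, -∞, -14, -8]
  [1, 4, -∞, -3, 0, -11, -13]
  [-∞, -19, 7, -10, -9, 0, -5]
  [-18, -15, 8, -13, -38, -14, 0]
D(2):
  [0, 3, -2, -17, -20, -12, -4]
  [-8, 0, -5, -25, -28, -19, -7]
  [-19, -11, 0, -5, -39, -8, -18]
  [-11, -3, -8, 0, -31, -14, -8]
  [1, 4, -1, -3, 0, -11, -3]
  [-27, -19, 7, -10, -9, 0, -5]
  [-18, -15, 8, -13, -38, -14, 0]
D(3):
  [0, 3, -2, -7, -20, -10, -4]
  [-8, 0, -5, -10, -28, -13, -7]
  [-19, -11, 0, -5, -39, -8, -18]
  [-11, -3, -8, 0, -31, -14, -8]
  [1, 4, -1, -3, 0, -9, -3]
  [-12, -4, 7, 2, -9, 0, -5]
  [-11, -3, 8, 3, -31, 0, 0]
D(4):
  [0, 3, -2, -7, -20, -10, -4]
  [-8, 0, -5, -10, -28, -13, -7]
  [-16, -8, 0, -5, -36, -8, -13]
  [-11, -3, -8, 0, -31, -14, -8]
  [1, 4, -1, -3, 0, -9, -3]
  [-9, -1, 7, 2, -9, 0, -5]
  [-8, 0, 8, 3, -28, 0, 0]
D(5):
  [0, 3, -2, -7, -20, -10, -4]
  [-8, 0, -5, -10, -28, -13, -7]
  [-16, -8, 0, -5, -36, -8, -13]
  [-11, -3, -8, 0, -31, -14, -8]
  [1, 4, -1, -3, 0, -9, -3]
  [-8, -1, 7, 2, -9, 0, -5]
  [-8, 0, 8, 3, -28, 0, 0]
D(6):
  [0, 3, -2, -7, -19, -10, -4]
  [-8, 0, -5, -10, -22, -13, -7]
  [-16, -8, 0, -5, -17, -8, -13]
  [-11, -3, -7, 0, -23, -14, -8]
  [1, 4, -1, -3, 0, -9, -3]
  [-8, -1, 7, 2, -9, 0, -5]
  [-8, 0, 8, 3, -9, 0, 0]
D(7):
  [0, 3, 4, -1, -13, -4, -4]
  [-8, 0, 1, -4, -16, -7, -7]
  [-16, -8, 0, -5, -17, -8, -13]
  [-11, -3, 0, 0, -17, -8, -8]
  [1, 4, 5, 0, 0, -3, -3]
  [-8, -1, 7, 2, -9, 0, -5]
  [-8, 0, 8, 3, -9, 0, 0]
Key observation: every diagonal entry stays at the unit through all rounds, so no improving cycle exists.
Answer: CONVERGES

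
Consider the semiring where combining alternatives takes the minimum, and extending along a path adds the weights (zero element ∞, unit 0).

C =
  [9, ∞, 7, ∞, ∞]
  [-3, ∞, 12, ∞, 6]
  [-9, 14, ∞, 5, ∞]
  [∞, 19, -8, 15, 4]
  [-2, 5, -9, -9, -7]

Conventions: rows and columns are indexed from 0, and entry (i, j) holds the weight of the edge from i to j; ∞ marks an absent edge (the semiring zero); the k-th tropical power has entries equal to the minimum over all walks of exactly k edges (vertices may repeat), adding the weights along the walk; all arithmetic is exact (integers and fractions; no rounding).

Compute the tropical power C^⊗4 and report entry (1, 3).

C^⊗2:
  [-2, 21, 16, 12, ∞]
  [3, 11, -3, -3, -1]
  [0, 24, -3, 20, 9]
  [-17, 6, -5, -5, -3]
  [-18, -2, -17, -16, -14]
C^⊗3:
  [7, 30, 4, 21, 16]
  [-12, 4, -11, -10, -8]
  [-12, 11, 0, 0, 2]
  [-14, 2, -13, -12, -10]
  [-26, -9, -24, -23, -21]
C^⊗4:
  [-5, 18, 7, 7, 9]
  [-20, -3, -18, -17, -15]
  [-9, 7, -8, -7, -5]
  [-22, -5, -20, -19, -17]
  [-33, -16, -31, -30, -28]
Key observation: the optimum is the walk 1->4->4->4->3, with weight 6 + (-7) + (-7) + (-9) = -17.
Optimal value attained by: walk 1->4->4->4->3.
Answer: (C^⊗4)[1][3] = -17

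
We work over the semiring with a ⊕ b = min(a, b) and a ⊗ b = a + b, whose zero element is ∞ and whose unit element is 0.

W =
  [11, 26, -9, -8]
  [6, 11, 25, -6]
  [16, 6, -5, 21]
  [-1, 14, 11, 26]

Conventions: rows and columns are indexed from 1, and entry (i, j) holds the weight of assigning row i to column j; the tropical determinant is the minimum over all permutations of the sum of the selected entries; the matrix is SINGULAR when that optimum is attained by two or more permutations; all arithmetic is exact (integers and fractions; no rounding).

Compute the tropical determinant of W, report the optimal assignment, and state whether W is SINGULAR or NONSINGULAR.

σ = (1, 2, 3, 4): 11 + 11 + (-5) + 26 = 43
σ = (1, 2, 4, 3): 11 + 11 + 21 + 11 = 54
σ = (1, 3, 2, 4): 11 + 25 + 6 + 26 = 68
σ = (1, 3, 4, 2): 11 + 25 + 21 + 14 = 71
σ = (1, 4, 2, 3): 11 + (-6) + 6 + 11 = 22
σ = (1, 4, 3, 2): 11 + (-6) + (-5) + 14 = 14
σ = (2, 1, 3, 4): 26 + 6 + (-5) + 26 = 53
σ = (2, 1, 4, 3): 26 + 6 + 21 + 11 = 64
σ = (2, 3, 1, 4): 26 + 25 + 16 + 26 = 93
σ = (2, 3, 4, 1): 26 + 25 + 21 + (-1) = 71
σ = (2, 4, 1, 3): 26 + (-6) + 16 + 11 = 47
σ = (2, 4, 3, 1): 26 + (-6) + (-5) + (-1) = 14
σ = (3, 1, 2, 4): (-9) + 6 + 6 + 26 = 29
σ = (3, 1, 4, 2): (-9) + 6 + 21 + 14 = 32
σ = (3, 2, 1, 4): (-9) + 11 + 16 + 26 = 44
σ = (3, 2, 4, 1): (-9) + 11 + 21 + (-1) = 22
σ = (3, 4, 1, 2): (-9) + (-6) + 16 + 14 = 15
σ = (3, 4, 2, 1): (-9) + (-6) + 6 + (-1) = -10
σ = (4, 1, 2, 3): (-8) + 6 + 6 + 11 = 15
σ = (4, 1, 3, 2): (-8) + 6 + (-5) + 14 = 7
σ = (4, 2, 1, 3): (-8) + 11 + 16 + 11 = 30
σ = (4, 2, 3, 1): (-8) + 11 + (-5) + (-1) = -3
σ = (4, 3, 1, 2): (-8) + 25 + 16 + 14 = 47
σ = (4, 3, 2, 1): (-8) + 25 + 6 + (-1) = 22
Optimal value attained by: σ = (3, 4, 2, 1).
Answer: det⊕(W) = -10; verdict: NONSINGULAR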